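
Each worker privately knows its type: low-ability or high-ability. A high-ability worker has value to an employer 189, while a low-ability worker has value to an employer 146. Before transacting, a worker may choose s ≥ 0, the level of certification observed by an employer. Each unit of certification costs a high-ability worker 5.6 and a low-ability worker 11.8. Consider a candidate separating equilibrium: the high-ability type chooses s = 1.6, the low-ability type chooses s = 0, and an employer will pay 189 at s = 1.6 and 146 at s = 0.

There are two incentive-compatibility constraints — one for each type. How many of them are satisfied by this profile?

High-ability type: signal → 189 − 5.6 × 1.6 = 180.04; deviate to 0 → 146. IC holds (180.04 ≥ 146).
Low-ability type: stay at 0 → 146; mimic → 189 − 11.8 × 1.6 = 170.12. IC fails (146 < 170.12).
1 of 2 constraints hold, so this profile is not an equilibrium.

1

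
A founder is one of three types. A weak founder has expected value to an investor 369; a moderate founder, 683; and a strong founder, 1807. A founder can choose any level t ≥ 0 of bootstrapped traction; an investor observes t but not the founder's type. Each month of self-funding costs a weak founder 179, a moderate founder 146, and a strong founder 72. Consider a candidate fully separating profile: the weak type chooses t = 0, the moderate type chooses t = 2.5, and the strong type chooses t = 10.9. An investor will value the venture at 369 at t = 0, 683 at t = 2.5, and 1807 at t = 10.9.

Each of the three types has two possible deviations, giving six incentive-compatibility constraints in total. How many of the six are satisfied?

Strong (own payoff 1807 − 72×10.9 = 1022.2): to t=0 gives 369 → no gain ✓; to t=2.5 gives 683 − 72×2.5 = 503 → no gain ✓.
Moderate (own payoff 683 − 146×2.5 = 318): to t=0 gives 369 → profitable ✗; to t=10.9 gives 1807 − 146×10.9 = 215.6 → no gain ✓.
Weak (own payoff 369): to t=2.5 gives 683 − 179×2.5 = 235.5 → no gain ✓; to t=10.9 gives 1807 − 179×10.9 = -144.1 → no gain ✓.
5 of the 6 constraints hold; not an equilibrium.

5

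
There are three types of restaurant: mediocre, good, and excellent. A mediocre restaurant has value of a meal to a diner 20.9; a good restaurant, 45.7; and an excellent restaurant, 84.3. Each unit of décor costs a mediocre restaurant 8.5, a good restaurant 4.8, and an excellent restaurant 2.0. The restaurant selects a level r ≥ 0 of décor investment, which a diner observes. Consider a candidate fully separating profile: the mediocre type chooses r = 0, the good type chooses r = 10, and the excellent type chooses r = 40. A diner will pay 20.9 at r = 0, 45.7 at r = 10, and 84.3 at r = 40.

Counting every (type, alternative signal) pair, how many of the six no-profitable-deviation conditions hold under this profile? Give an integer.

Good (own payoff 45.7 − 4.8×10 = -2.3): to r=0 gives 20.9 → profitable ✗; to r=40 gives 84.3 − 4.8×40 = -107.7 → no gain ✓.
Mediocre (own payoff 20.9): to r=10 gives 45.7 − 8.5×10 = -39.3 → no gain ✓; to r=40 gives 84.3 − 8.5×40 = -255.7 → no gain ✓.
Excellent (own payoff 84.3 − 2.0×40 = 4.3): to r=0 gives 20.9 → profitable ✗; to r=10 gives 45.7 − 2.0×10 = 25.7 → profitable ✗.
3 of the 6 constraints hold; not an equilibrium.

3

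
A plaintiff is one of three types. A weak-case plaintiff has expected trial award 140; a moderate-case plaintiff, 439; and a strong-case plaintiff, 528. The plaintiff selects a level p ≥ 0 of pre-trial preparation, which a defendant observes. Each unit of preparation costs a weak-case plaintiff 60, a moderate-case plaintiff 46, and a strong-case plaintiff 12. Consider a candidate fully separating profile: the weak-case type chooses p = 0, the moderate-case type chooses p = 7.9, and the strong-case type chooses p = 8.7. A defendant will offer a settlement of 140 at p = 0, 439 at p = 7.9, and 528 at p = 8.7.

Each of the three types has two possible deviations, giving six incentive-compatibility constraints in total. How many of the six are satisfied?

Moderate-case (own payoff 439 − 46×7.9 = 75.6): to p=0 gives 140 → profitable ✗; to p=8.7 gives 528 − 46×8.7 = 127.8 → profitable ✗.
Weak-case (own payoff 140): to p=7.9 gives 439 − 60×7.9 = -35 → no gain ✓; to p=8.7 gives 528 − 60×8.7 = 6 → no gain ✓.
Strong-case (own payoff 528 − 12×8.7 = 423.6): to p=0 gives 140 → no gain ✓; to p=7.9 gives 439 − 12×7.9 = 344.2 → no gain ✓.
4 of the 6 constraints hold; not an equilibrium.

4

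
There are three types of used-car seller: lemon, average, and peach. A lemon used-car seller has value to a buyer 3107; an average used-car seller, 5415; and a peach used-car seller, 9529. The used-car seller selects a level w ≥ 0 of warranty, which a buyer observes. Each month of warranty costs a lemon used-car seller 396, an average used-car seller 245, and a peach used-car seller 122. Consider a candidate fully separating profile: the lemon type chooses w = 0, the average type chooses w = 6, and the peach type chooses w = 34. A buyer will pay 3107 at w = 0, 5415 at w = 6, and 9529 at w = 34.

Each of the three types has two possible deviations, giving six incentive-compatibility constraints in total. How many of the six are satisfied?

Peach (own payoff 9529 − 122×34 = 5381): to w=0 gives 3107 → no gain ✓; to w=6 gives 5415 − 122×6 = 4683 → no gain ✓.
Average (own payoff 5415 − 245×6 = 3945): to w=0 gives 3107 → no gain ✓; to w=34 gives 9529 − 245×34 = 1199 → no gain ✓.
Lemon (own payoff 3107): to w=6 gives 5415 − 396×6 = 3039 → no gain ✓; to w=34 gives 9529 − 396×34 = -3935 → no gain ✓.
6 of the 6 constraints hold; this profile is a separating equilibrium.

6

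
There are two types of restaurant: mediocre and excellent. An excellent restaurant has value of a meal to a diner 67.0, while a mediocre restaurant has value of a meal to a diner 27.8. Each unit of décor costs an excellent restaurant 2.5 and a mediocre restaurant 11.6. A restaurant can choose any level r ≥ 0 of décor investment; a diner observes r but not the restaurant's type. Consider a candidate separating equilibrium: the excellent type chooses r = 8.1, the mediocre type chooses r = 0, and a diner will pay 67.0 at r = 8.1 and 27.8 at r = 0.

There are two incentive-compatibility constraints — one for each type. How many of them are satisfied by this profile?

Excellent type: signal → 67.0 − 2.5 × 8.1 = 46.75; deviate to 0 → 27.8. IC holds (46.75 ≥ 27.8).
Mediocre type: stay at 0 → 27.8; mimic → 67.0 − 11.6 × 8.1 = -26.96. IC holds (27.8 ≥ -26.96).
2 of 2 constraints hold, so this is a separating equilibrium.

2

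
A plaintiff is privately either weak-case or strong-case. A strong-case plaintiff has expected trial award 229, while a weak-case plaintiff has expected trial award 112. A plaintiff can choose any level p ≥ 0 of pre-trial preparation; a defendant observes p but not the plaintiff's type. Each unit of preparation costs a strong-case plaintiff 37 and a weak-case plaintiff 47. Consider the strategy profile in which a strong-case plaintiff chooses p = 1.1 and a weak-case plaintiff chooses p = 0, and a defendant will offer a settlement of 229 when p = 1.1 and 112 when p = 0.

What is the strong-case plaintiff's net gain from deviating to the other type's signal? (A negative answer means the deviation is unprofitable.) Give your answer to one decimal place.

-76.3

Playing p = 1.1 the strong-case plaintiff receives 229 − 37 × 1.1 = 188.3.
Deviating to p = 0 yields 112 instead.
Gain from deviating: 112 − 188.3 = -76.3.
The gain is negative, so the strong-case type's incentive-compatibility constraint is satisfied.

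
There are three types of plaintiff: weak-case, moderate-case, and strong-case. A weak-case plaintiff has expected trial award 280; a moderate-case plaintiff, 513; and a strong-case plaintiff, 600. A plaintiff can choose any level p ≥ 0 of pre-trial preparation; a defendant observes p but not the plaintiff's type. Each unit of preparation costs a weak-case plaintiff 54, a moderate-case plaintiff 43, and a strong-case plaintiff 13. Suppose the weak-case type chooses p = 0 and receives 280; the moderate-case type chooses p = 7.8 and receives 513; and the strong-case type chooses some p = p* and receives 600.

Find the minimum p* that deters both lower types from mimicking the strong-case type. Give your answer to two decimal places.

Moderate-case type (on-path payoff 513 − 43×7.8 = 177.6) won't mimic when 177.6 ≥ 600 − 43·p*, i.e. p* ≥ 9.82.
Weak-case type (on-path payoff 280) won't mimic when 280 ≥ 600 − 54·p*, i.e. p* ≥ 5.93.
Both must hold, so p* = max(5.93, 9.82) = 9.82. The moderate-case type's constraint binds.

9.82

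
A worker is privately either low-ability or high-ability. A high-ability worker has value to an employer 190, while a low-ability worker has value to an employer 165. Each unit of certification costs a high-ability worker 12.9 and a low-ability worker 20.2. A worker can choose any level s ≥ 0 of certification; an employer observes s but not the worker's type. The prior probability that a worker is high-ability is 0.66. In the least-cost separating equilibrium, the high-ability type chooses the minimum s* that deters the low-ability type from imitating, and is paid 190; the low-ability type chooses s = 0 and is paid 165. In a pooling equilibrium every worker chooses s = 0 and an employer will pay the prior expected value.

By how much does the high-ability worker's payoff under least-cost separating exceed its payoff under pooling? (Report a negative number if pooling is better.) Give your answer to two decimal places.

-7.47

Least-cost separating signal: s* solves 165 = 190 − 20.2·s*, so s* = (190 − 165)/20.2 ≈ 1.2376.
High-ability type's separating payoff: 190 − 12.9 × s* = 190 − 12.9 × (190 − 165)/20.2 = 190 − 322.5/20.2 ≈ 174.0347.
Pooling payoff: 0.66 × 190 + 0.34 × 165 = 181.5.
Difference: 174.0347 − 181.5 = -7.4653, i.e. -7.47 to two decimal places.
The high-ability type would prefer the pooling outcome.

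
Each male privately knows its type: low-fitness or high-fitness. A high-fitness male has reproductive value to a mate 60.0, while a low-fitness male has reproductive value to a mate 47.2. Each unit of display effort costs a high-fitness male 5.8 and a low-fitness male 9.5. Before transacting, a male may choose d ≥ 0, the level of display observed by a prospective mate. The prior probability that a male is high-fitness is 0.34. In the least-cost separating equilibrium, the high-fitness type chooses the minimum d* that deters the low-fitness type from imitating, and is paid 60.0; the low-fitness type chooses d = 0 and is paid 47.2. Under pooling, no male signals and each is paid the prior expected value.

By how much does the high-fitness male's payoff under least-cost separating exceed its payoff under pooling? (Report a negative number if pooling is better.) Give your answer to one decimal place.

0.6

Least-cost separating signal: d* solves 47.2 = 60.0 − 9.5·d*, so d* = (60.0 − 47.2)/9.5 ≈ 1.3474.
High-fitness type's separating payoff: 60.0 − 5.8 × d* = 60.0 − 5.8 × (60.0 − 47.2)/9.5 = 60.0 − 74.24/9.5 ≈ 52.185.
Pooling payoff: 0.34 × 60.0 + 0.66 × 47.2 = 51.552.
Difference: 52.185 − 51.552 = 0.633, i.e. 0.6 to one decimal place.
The high-fitness type prefers to separate.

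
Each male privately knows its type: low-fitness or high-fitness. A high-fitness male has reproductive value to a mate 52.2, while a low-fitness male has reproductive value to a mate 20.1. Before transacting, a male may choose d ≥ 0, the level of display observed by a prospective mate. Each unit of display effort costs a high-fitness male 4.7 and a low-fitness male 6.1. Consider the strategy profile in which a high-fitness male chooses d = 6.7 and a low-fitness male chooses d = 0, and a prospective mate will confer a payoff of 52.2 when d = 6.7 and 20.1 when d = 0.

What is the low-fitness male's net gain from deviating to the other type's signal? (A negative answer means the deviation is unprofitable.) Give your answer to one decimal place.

-8.8

Playing d = 0 the low-fitness male receives 20.1.
Deviating to d = 6.7 brings payment 52.2 at cost 6.1 × 6.7 = 40.87, netting 11.33.
Gain from deviating: 11.33 − 20.1 = -8.77, i.e. -8.8 to one decimal place.
The gain is negative, so the low-fitness type's incentive-compatibility constraint is satisfied.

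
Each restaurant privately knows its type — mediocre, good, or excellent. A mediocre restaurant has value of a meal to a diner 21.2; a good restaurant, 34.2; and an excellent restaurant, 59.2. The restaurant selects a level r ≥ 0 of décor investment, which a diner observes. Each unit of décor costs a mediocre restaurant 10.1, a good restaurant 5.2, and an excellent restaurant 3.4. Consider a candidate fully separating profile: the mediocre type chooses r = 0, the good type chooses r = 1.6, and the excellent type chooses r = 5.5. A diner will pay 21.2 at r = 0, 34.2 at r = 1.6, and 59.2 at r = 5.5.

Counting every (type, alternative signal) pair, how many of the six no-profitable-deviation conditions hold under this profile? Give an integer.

Excellent (own payoff 59.2 − 3.4×5.5 = 40.5): to r=0 gives 21.2 → no gain ✓; to r=1.6 gives 34.2 − 3.4×1.6 = 28.76 → no gain ✓.
Mediocre (own payoff 21.2): to r=1.6 gives 34.2 − 10.1×1.6 = 18.04 → no gain ✓; to r=5.5 gives 59.2 − 10.1×5.5 = 3.65 → no gain ✓.
Good (own payoff 34.2 − 5.2×1.6 = 25.88): to r=0 gives 21.2 → no gain ✓; to r=5.5 gives 59.2 − 5.2×5.5 = 30.6 → profitable ✗.
5 of the 6 constraints hold; not an equilibrium.

5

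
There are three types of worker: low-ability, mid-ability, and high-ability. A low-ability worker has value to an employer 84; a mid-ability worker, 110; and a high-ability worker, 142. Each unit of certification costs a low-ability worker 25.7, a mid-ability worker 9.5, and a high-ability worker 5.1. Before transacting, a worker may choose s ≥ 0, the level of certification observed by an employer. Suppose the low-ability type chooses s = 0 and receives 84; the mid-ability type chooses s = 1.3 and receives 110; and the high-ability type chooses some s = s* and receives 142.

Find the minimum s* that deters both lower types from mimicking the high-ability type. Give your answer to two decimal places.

Mid-ability type (on-path payoff 110 − 9.5×1.3 = 97.65) won't mimic when 97.65 ≥ 142 − 9.5·s*, i.e. s* ≥ 4.67.
Low-ability type (on-path payoff 84) won't mimic when 84 ≥ 142 − 25.7·s*, i.e. s* ≥ 2.26.
Both must hold, so s* = max(2.26, 4.67) = 4.67. The mid-ability type's constraint binds.

4.67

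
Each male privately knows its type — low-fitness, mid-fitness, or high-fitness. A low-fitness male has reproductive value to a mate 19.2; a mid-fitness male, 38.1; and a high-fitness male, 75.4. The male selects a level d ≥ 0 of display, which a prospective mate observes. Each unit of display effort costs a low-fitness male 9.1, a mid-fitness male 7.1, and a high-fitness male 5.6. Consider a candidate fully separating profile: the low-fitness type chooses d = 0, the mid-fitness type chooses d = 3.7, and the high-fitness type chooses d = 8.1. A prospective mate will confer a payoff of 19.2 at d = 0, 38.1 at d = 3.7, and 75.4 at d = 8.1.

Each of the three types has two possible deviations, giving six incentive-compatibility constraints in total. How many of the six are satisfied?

Mid-fitness (own payoff 38.1 − 7.1×3.7 = 11.83): to d=0 gives 19.2 → profitable ✗; to d=8.1 gives 75.4 − 7.1×8.1 = 17.89 → profitable ✗.
Low-fitness (own payoff 19.2): to d=3.7 gives 38.1 − 9.1×3.7 = 4.43 → no gain ✓; to d=8.1 gives 75.4 − 9.1×8.1 = 1.69 → no gain ✓.
High-fitness (own payoff 75.4 − 5.6×8.1 = 30.04): to d=0 gives 19.2 → no gain ✓; to d=3.7 gives 38.1 − 5.6×3.7 = 17.38 → no gain ✓.
4 of the 6 constraints hold; not an equilibrium.

4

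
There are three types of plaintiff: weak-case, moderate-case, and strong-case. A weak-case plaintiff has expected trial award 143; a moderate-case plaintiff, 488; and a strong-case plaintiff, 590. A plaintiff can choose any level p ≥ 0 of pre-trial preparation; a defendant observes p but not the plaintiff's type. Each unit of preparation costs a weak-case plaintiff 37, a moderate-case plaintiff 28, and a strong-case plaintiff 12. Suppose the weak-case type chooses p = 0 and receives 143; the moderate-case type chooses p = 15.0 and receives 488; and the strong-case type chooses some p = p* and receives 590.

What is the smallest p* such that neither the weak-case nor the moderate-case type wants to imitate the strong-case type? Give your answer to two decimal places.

18.64

Moderate-case type (on-path payoff 488 − 28×15.0 = 68) won't mimic when 68 ≥ 590 − 28·p*, i.e. p* ≥ 18.64.
Weak-case type (on-path payoff 143) won't mimic when 143 ≥ 590 − 37·p*, i.e. p* ≥ 12.08.
Both must hold, so p* = max(12.08, 18.64) = 18.64. The moderate-case type's constraint binds.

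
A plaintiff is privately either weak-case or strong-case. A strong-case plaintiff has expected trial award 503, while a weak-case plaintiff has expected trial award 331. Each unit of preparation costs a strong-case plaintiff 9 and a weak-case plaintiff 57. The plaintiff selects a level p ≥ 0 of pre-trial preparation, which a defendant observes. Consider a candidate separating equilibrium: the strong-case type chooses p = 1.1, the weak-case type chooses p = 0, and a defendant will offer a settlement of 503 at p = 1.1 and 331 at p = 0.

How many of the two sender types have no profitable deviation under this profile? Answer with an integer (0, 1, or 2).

Strong-case type: signal → 503 − 9 × 1.1 = 493.1; deviate to 0 → 331. IC holds (493.1 ≥ 331).
Weak-case type: stay at 0 → 331; mimic → 503 − 57 × 1.1 = 440.3. IC fails (331 < 440.3).
1 of 2 constraints hold, so this profile is not an equilibrium.

1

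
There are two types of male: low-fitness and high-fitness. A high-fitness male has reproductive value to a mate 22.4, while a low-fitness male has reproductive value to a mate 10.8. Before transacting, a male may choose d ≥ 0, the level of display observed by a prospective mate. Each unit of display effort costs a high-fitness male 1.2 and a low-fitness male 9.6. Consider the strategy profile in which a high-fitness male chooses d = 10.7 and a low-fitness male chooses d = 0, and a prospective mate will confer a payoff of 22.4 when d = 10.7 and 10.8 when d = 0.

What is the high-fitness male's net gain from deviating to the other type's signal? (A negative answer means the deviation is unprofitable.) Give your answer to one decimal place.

1.2

Playing d = 10.7 the high-fitness male receives 22.4 − 1.2 × 10.7 = 9.56.
Deviating to d = 0 yields 10.8 instead.
Gain from deviating: 10.8 − 9.56 = 1.24, i.e. 1.2 to one decimal place.
The gain is positive, so the high-fitness type's incentive-compatibility constraint is violated — this profile is not a separating equilibrium.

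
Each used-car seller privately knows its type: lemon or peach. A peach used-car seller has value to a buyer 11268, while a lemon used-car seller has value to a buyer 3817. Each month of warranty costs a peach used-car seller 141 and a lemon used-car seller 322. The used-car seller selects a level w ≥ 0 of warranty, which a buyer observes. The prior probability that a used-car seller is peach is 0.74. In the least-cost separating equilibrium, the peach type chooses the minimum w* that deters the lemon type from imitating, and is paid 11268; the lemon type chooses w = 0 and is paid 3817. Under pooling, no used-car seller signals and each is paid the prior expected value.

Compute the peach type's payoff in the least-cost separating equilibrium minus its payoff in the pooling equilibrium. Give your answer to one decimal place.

-1325.4

Least-cost separating signal: w* solves 3817 = 11268 − 322·w*, so w* = (11268 − 3817)/322 ≈ 23.1398.
Peach type's separating payoff: 11268 − 141 × w* = 11268 − 141 × (11268 − 3817)/322 = 11268 − 1050591/322 ≈ 8005.295.
Pooling payoff: 0.74 × 11268 + 0.26 × 3817 = 9330.74.
Difference: 8005.295 − 9330.74 = -1325.445, i.e. -1325.4 to one decimal place.
The peach type would prefer the pooling outcome.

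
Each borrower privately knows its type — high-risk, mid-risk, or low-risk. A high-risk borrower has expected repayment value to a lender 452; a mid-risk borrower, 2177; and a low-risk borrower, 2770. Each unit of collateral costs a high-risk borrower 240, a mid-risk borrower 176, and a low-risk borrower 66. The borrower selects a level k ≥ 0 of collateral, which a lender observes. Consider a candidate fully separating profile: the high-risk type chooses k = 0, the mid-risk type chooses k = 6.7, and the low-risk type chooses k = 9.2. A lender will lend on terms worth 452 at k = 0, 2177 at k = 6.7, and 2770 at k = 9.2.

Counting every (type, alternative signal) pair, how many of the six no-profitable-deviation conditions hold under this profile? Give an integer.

3

Mid-risk (own payoff 2177 − 176×6.7 = 997.8): to k=0 gives 452 → no gain ✓; to k=9.2 gives 2770 − 176×9.2 = 1150.8 → profitable ✗.
Low-risk (own payoff 2770 − 66×9.2 = 2162.8): to k=0 gives 452 → no gain ✓; to k=6.7 gives 2177 − 66×6.7 = 1734.8 → no gain ✓.
High-risk (own payoff 452): to k=6.7 gives 2177 − 240×6.7 = 569 → profitable ✗; to k=9.2 gives 2770 − 240×9.2 = 562 → profitable ✗.
3 of the 6 constraints hold; not an equilibrium.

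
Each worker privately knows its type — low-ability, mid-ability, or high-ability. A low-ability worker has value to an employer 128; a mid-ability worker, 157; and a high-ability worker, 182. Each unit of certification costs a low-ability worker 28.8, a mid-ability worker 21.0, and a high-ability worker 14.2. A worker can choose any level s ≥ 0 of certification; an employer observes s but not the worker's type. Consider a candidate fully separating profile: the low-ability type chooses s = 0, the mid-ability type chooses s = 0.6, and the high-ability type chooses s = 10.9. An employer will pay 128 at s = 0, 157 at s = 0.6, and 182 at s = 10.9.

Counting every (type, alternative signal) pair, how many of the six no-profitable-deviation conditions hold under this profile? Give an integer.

3

High-ability (own payoff 182 − 14.2×10.9 = 27.22): to s=0 gives 128 → profitable ✗; to s=0.6 gives 157 − 14.2×0.6 = 148.48 → profitable ✗.
Mid-ability (own payoff 157 − 21.0×0.6 = 144.4): to s=0 gives 128 → no gain ✓; to s=10.9 gives 182 − 21.0×10.9 = -46.9 → no gain ✓.
Low-ability (own payoff 128): to s=0.6 gives 157 − 28.8×0.6 = 139.72 → profitable ✗; to s=10.9 gives 182 − 28.8×10.9 = -131.92 → no gain ✓.
3 of the 6 constraints hold; not an equilibrium.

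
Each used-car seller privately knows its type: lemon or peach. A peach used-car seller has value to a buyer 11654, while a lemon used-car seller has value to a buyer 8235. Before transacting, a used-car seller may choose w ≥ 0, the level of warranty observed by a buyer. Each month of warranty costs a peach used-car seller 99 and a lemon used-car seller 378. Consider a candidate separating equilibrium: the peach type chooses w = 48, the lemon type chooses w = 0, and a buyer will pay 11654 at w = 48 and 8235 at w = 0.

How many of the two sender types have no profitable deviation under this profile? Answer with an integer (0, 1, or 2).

Lemon type: stay at 0 → 8235; mimic → 11654 − 378 × 48 = -6490. IC holds (8235 ≥ -6490).
Peach type: signal → 11654 − 99 × 48 = 6902; deviate to 0 → 8235. IC fails (6902 < 8235).
1 of 2 constraints hold, so this profile is not an equilibrium.

1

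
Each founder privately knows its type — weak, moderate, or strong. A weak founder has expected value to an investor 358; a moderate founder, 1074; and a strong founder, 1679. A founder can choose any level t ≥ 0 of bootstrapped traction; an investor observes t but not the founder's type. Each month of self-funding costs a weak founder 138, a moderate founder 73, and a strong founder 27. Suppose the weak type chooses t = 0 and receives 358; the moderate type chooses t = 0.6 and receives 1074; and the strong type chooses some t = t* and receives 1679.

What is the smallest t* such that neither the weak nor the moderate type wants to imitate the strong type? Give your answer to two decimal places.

9.57

Weak type (on-path payoff 358) won't mimic when 358 ≥ 1679 − 138·t*, i.e. t* ≥ 9.57.
Moderate type (on-path payoff 1074 − 73×0.6 = 1030.2) won't mimic when 1030.2 ≥ 1679 − 73·t*, i.e. t* ≥ 8.89.
Both must hold, so t* = max(9.57, 8.89) = 9.57. The weak type's constraint binds.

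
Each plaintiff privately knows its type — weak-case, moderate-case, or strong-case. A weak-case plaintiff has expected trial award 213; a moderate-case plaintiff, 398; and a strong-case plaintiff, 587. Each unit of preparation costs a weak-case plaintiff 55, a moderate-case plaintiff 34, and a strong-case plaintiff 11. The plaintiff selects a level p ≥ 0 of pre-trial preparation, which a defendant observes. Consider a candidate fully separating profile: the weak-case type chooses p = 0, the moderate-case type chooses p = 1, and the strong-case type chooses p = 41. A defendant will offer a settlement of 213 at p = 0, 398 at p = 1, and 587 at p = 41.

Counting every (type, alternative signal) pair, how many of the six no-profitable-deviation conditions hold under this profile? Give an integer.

Weak-case (own payoff 213): to p=1 gives 398 − 55×1 = 343 → profitable ✗; to p=41 gives 587 − 55×41 = -1668 → no gain ✓.
Strong-case (own payoff 587 − 11×41 = 136): to p=0 gives 213 → profitable ✗; to p=1 gives 398 − 11×1 = 387 → profitable ✗.
Moderate-case (own payoff 398 − 34×1 = 364): to p=0 gives 213 → no gain ✓; to p=41 gives 587 − 34×41 = -807 → no gain ✓.
3 of the 6 constraints hold; not an equilibrium.

3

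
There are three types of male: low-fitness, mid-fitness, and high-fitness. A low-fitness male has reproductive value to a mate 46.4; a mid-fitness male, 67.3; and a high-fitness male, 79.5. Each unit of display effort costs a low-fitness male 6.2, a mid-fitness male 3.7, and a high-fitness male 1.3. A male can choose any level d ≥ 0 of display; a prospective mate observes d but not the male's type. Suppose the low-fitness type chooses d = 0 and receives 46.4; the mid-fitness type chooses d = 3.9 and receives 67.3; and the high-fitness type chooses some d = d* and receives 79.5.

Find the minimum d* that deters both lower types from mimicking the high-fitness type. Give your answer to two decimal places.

Mid-fitness type (on-path payoff 67.3 − 3.7×3.9 = 52.87) won't mimic when 52.87 ≥ 79.5 − 3.7·d*, i.e. d* ≥ 7.20.
Low-fitness type (on-path payoff 46.4) won't mimic when 46.4 ≥ 79.5 − 6.2·d*, i.e. d* ≥ 5.34.
Both must hold, so d* = max(5.34, 7.20) = 7.20. The mid-fitness type's constraint binds.

7.20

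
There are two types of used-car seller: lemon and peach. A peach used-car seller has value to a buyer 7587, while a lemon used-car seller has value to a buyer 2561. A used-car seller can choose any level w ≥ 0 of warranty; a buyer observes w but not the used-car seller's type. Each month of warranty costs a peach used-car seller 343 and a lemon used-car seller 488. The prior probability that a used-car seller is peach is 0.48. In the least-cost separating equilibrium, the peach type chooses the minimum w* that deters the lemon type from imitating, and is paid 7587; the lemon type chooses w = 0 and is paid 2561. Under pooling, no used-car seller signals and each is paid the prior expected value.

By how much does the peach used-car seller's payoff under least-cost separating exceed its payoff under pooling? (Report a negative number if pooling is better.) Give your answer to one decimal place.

Least-cost separating signal: w* solves 2561 = 7587 − 488·w*, so w* = (7587 − 2561)/488 ≈ 10.2992.
Peach type's separating payoff: 7587 − 343 × w* = 7587 − 343 × (7587 − 2561)/488 = 7587 − 1723918/488 ≈ 4054.381.
Pooling payoff: 0.48 × 7587 + 0.52 × 2561 = 4973.48.
Difference: 4054.381 − 4973.48 = -919.099, i.e. -919.1 to one decimal place.
The peach type would prefer the pooling outcome.

-919.1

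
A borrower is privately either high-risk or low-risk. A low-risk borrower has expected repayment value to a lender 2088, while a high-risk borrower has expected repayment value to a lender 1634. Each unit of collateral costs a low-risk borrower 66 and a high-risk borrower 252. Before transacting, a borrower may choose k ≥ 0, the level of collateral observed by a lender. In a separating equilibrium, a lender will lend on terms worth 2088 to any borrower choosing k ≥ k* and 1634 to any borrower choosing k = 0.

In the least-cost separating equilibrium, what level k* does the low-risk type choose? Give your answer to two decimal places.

A high-risk borrower choosing k = 0 receives 1634.
Imitating at k* instead would pay 2088 at cost 252·k*, netting 2088 − 252·k*.
Indifference: 1634 = 2088 − 252·k*, so k* = (2088 − 1634) / 252 ≈ 1.80.
At k* the high-risk type's incentive constraint just binds; the low-risk type strictly prefers k* since its per-unit cost is lower.

1.80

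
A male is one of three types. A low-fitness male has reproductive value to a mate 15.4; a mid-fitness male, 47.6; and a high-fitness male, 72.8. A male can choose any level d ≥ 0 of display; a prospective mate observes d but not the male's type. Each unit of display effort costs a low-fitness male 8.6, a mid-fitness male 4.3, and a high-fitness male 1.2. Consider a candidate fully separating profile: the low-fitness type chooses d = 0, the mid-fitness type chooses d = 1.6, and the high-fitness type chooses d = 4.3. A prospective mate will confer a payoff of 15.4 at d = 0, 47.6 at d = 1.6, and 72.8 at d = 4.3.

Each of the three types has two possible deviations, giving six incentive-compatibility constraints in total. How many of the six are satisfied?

3

High-fitness (own payoff 72.8 − 1.2×4.3 = 67.64): to d=0 gives 15.4 → no gain ✓; to d=1.6 gives 47.6 − 1.2×1.6 = 45.68 → no gain ✓.
Mid-fitness (own payoff 47.6 − 4.3×1.6 = 40.72): to d=0 gives 15.4 → no gain ✓; to d=4.3 gives 72.8 − 4.3×4.3 = 54.31 → profitable ✗.
Low-fitness (own payoff 15.4): to d=1.6 gives 47.6 − 8.6×1.6 = 33.84 → profitable ✗; to d=4.3 gives 72.8 − 8.6×4.3 = 35.82 → profitable ✗.
3 of the 6 constraints hold; not an equilibrium.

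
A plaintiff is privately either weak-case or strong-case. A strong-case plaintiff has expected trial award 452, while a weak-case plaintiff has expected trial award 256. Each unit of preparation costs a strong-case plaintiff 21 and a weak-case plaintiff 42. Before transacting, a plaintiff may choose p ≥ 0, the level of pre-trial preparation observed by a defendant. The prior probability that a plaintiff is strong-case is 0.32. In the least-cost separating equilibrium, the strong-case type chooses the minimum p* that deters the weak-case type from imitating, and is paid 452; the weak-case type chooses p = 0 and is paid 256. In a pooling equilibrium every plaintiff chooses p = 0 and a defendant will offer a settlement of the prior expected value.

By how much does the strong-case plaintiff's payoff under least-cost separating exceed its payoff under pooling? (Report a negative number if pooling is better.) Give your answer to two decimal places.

Least-cost separating signal: p* solves 256 = 452 − 42·p*, so p* = (452 − 256)/42 ≈ 4.6667.
Strong-case type's separating payoff: 452 − 21 × p* = 452 − 21 × (452 − 256)/42 = 452 − 4116/42 = 354.
Pooling payoff: 0.32 × 452 + 0.68 × 256 = 318.72.
Difference: 354 − 318.72 = 35.28.
The strong-case type prefers to separate.

35.28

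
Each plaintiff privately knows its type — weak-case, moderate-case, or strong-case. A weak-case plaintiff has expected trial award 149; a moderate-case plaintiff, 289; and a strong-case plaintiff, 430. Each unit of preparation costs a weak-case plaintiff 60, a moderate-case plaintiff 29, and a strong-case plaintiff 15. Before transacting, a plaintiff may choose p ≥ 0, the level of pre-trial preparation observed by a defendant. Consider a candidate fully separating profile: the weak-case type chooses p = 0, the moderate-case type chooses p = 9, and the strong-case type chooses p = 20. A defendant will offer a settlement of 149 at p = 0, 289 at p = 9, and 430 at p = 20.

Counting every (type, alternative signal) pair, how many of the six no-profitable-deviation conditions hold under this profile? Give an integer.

3

Weak-case (own payoff 149): to p=9 gives 289 − 60×9 = -251 → no gain ✓; to p=20 gives 430 − 60×20 = -770 → no gain ✓.
Moderate-case (own payoff 289 − 29×9 = 28): to p=0 gives 149 → profitable ✗; to p=20 gives 430 − 29×20 = -150 → no gain ✓.
Strong-case (own payoff 430 − 15×20 = 130): to p=0 gives 149 → profitable ✗; to p=9 gives 289 − 15×9 = 154 → profitable ✗.
3 of the 6 constraints hold; not an equilibrium.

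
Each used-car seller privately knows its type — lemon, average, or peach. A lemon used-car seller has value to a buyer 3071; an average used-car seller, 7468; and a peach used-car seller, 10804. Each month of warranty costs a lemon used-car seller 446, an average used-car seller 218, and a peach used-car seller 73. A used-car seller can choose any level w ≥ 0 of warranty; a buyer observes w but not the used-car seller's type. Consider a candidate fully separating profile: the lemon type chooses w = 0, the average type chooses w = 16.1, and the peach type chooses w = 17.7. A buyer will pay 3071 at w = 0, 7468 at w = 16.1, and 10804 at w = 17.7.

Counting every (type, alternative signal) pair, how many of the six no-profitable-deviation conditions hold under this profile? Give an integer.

Peach (own payoff 10804 − 73×17.7 = 9511.9): to w=0 gives 3071 → no gain ✓; to w=16.1 gives 7468 − 73×16.1 = 6292.7 → no gain ✓.
Lemon (own payoff 3071): to w=16.1 gives 7468 − 446×16.1 = 287.4 → no gain ✓; to w=17.7 gives 10804 − 446×17.7 = 2909.8 → no gain ✓.
Average (own payoff 7468 − 218×16.1 = 3958.2): to w=0 gives 3071 → no gain ✓; to w=17.7 gives 10804 − 218×17.7 = 6945.4 → profitable ✗.
5 of the 6 constraints hold; not an equilibrium.

5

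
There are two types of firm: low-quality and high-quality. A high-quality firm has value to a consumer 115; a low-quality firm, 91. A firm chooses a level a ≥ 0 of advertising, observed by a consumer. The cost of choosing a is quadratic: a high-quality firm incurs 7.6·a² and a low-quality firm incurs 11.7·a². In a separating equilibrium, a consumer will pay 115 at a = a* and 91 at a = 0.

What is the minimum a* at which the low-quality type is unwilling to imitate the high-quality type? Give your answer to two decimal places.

The low-quality type at a = 0 receives 91; imitating at a* yields 115 − 11.7·a*².
Indifference: 91 = 115 − 11.7·a*², so a*² = (115 − 91) / 11.7 ≈ 2.0513.
a* = √2.0513 ≈ 1.43.

1.43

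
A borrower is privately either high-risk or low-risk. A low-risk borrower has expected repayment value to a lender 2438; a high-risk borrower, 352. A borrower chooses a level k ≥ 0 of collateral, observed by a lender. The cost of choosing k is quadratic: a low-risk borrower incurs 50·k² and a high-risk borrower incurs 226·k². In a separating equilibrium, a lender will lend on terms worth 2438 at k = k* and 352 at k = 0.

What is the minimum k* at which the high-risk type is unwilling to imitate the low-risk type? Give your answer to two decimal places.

The high-risk type at k = 0 receives 352; imitating at k* yields 2438 − 226·k*².
Indifference: 352 = 2438 − 226·k*², so k*² = (2438 − 352) / 226 ≈ 9.2301.
k* = √9.2301 ≈ 3.04.

3.04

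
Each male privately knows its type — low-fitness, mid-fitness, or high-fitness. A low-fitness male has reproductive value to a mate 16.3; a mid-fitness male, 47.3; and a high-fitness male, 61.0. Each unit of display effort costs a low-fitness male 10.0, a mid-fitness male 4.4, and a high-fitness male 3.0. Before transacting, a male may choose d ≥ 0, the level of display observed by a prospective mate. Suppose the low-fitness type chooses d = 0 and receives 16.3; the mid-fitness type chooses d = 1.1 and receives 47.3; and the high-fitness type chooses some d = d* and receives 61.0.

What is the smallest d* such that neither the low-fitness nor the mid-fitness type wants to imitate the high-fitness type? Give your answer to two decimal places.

Low-fitness type (on-path payoff 16.3) won't mimic when 16.3 ≥ 61.0 − 10.0·d*, i.e. d* ≥ 4.47.
Mid-fitness type (on-path payoff 47.3 − 4.4×1.1 = 42.46) won't mimic when 42.46 ≥ 61.0 − 4.4·d*, i.e. d* ≥ 4.21.
Both must hold, so d* = max(4.47, 4.21) = 4.47. The low-fitness type's constraint binds.

4.47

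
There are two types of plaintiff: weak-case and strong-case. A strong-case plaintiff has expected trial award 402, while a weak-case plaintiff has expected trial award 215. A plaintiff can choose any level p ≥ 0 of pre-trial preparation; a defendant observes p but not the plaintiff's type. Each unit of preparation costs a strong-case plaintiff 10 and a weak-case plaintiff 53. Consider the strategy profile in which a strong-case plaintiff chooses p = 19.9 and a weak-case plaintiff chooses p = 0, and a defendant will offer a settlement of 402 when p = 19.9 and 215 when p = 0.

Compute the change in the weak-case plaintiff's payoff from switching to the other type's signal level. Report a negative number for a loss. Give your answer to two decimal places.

-867.70

Playing p = 0 the weak-case plaintiff receives 215.
Deviating to p = 19.9 brings payment 402 at cost 53 × 19.9 = 1054.7, netting -652.7.
Gain from deviating: -652.7 − 215 = -867.70.
The gain is negative, so the weak-case type's incentive-compatibility constraint is satisfied.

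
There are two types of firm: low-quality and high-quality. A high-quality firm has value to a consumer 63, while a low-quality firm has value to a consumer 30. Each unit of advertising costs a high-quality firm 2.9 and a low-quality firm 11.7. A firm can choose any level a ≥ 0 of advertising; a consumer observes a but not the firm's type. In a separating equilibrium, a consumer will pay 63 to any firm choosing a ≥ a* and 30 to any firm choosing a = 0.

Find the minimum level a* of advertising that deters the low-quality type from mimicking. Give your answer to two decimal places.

2.82

A low-quality firm choosing a = 0 receives 30.
Imitating at a* instead would pay 63 at cost 11.7·a*, netting 63 − 11.7·a*.
Indifference: 30 = 63 − 11.7·a*, so a* = (63 − 30) / 11.7 ≈ 2.82.
At a* the low-quality type's incentive constraint just binds; the high-quality type strictly prefers a* since its per-unit cost is lower.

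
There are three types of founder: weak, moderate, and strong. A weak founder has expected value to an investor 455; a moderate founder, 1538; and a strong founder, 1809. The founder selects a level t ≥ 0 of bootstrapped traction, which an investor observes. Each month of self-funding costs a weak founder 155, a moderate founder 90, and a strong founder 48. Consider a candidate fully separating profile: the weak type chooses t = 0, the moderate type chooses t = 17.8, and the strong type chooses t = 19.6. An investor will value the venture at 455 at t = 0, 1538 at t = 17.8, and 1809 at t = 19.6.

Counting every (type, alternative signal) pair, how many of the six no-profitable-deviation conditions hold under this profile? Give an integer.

Weak (own payoff 455): to t=17.8 gives 1538 − 155×17.8 = -1221 → no gain ✓; to t=19.6 gives 1809 − 155×19.6 = -1229 → no gain ✓.
Strong (own payoff 1809 − 48×19.6 = 868.2): to t=0 gives 455 → no gain ✓; to t=17.8 gives 1538 − 48×17.8 = 683.6 → no gain ✓.
Moderate (own payoff 1538 − 90×17.8 = -64): to t=0 gives 455 → profitable ✗; to t=19.6 gives 1809 − 90×19.6 = 45 → profitable ✗.
4 of the 6 constraints hold; not an equilibrium.

4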